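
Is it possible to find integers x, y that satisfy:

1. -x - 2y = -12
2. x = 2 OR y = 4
Yes

Take x = 4, y = 4. Substituting into each constraint:
  (1) (-4) - 2(4) = -12 ✓
  (2) y = 4, target 4 ✓ (second branch holds)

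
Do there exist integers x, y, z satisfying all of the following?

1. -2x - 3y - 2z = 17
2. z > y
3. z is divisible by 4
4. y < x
Yes

Take x = -1, y = -5, z = 0. Substituting into each constraint:
  (1) -2(-1) - 3(-5) - 2(0) = 17 ✓
  (2) 0 > -5 ✓
  (3) 0 = 4 × 0, remainder 0 ✓
  (4) -5 < -1 ✓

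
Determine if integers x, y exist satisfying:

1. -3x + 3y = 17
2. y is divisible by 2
No

Even the single constraint (-3x + 3y = 17) is infeasible over the integers.

  - -3x + 3y = 17: every term on the left is divisible by 3, so the LHS ≡ 0 (mod 3), but the RHS 17 is not — no integer solution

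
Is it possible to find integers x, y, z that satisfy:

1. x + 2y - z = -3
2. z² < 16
Yes

Take x = -3, y = 0, z = 0. Substituting into each constraint:
  (1) (-3) + 2(0) + 0 = -3 ✓
  (2) z² = (0)² = 0, and 0 < 16 ✓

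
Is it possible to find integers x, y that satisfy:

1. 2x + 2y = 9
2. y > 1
No

Even the single constraint (2x + 2y = 9) is infeasible over the integers.

  - 2x + 2y = 9: every term on the left is divisible by 2, so the LHS ≡ 0 (mod 2), but the RHS 9 is not — no integer solution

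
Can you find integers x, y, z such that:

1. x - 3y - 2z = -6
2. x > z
Yes

Take x = 2, y = 2, z = 1. Substituting into each constraint:
  (1) 2 - 3(2) - 2(1) = -6 ✓
  (2) 2 > 1 ✓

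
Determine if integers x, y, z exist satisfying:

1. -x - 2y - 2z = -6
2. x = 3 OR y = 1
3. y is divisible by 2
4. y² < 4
No

A contradictory subset is {-x - 2y - 2z = -6, x = 3 OR y = 1, y is divisible by 2}. No integer assignment can satisfy these jointly:

  - -x - 2y - 2z = -6: is a linear equation tying the variables together
  - x = 3 OR y = 1: forces a choice: either x = 3 or y = 1
  - y is divisible by 2: restricts y to multiples of 2

Split on the disjunction (x = 3 OR y = 1):
  • If x = 3: with x = 3, writing y = 2y', every remaining term of the linear equation is divisible by 2, so the left side is ≡ 0 (mod 2); but the right side -3 ≡ 1 (mod 2). No integers can satisfy it.
  • If y = 1: this contradicts the divisibility constraint — 1 is not a multiple of 2.
Both branches are infeasible, so the system has no integer solution.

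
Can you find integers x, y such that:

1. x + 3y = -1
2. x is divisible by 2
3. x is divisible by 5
Yes

Take x = -10, y = 3. Substituting into each constraint:
  (1) (-10) + 3(3) = -1 ✓
  (2) -10 = 2 × -5, remainder 0 ✓
  (3) -10 = 5 × -2, remainder 0 ✓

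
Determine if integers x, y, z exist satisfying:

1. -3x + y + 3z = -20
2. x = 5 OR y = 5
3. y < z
Yes

Take x = 5, y = -2, z = -1. Substituting into each constraint:
  (1) -3(5) + (-2) + 3(-1) = -20 ✓
  (2) x = 5, target 5 ✓ (first branch holds)
  (3) -2 < -1 ✓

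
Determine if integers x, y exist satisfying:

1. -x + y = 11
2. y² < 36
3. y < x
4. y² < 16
No

A contradictory subset is {-x + y = 11, y < x}. No integer assignment can satisfy these jointly:

  - -x + y = 11: is a linear equation tying the variables together
  - y < x: bounds one variable relative to another variable

From the equation, x − y = -11, i.e. x − y = -11; but x > y requires x − y ≥ 1. Contradiction.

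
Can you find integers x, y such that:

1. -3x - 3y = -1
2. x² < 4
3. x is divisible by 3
No

Even the single constraint (-3x - 3y = -1) is infeasible over the integers.

  - -3x - 3y = -1: every term on the left is divisible by 3, so the LHS ≡ 0 (mod 3), but the RHS -1 is not — no integer solution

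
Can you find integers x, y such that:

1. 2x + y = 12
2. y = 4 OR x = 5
Yes

Take x = 4, y = 4. Substituting into each constraint:
  (1) 2(4) + 4 = 12 ✓
  (2) y = 4, target 4 ✓ (first branch holds)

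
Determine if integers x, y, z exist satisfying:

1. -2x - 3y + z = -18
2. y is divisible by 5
Yes

Take x = 9, y = 0, z = 0. Substituting into each constraint:
  (1) -2(9) - 3(0) + 0 = -18 ✓
  (2) 0 = 5 × 0, remainder 0 ✓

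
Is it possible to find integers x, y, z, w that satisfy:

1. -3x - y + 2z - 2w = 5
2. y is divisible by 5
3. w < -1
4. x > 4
Yes

Take x = 5, y = 0, z = 8, w = -2. Substituting into each constraint:
  (1) -3(5) + 0 + 2(8) - 2(-2) = 5 ✓
  (2) 0 = 5 × 0, remainder 0 ✓
  (3) -2 < -1 ✓
  (4) 5 > 4 ✓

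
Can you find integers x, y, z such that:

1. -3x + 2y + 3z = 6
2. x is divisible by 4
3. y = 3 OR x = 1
Yes

Take x = 4, y = 3, z = 4. Substituting into each constraint:
  (1) -3(4) + 2(3) + 3(4) = 6 ✓
  (2) 4 = 4 × 1, remainder 0 ✓
  (3) y = 3, target 3 ✓ (first branch holds)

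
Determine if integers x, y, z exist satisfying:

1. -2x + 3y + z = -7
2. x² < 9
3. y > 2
Yes

Take x = 0, y = 3, z = -16. Substituting into each constraint:
  (1) -2(0) + 3(3) + (-16) = -7 ✓
  (2) x² = (0)² = 0, and 0 < 9 ✓
  (3) 3 > 2 ✓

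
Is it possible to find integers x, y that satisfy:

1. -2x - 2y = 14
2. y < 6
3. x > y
Yes

Take x = -3, y = -4. Substituting into each constraint:
  (1) -2(-3) - 2(-4) = 14 ✓
  (2) -4 < 6 ✓
  (3) -3 > -4 ✓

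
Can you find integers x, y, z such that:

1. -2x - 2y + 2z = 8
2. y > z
Yes

Take x = -5, y = 0, z = -1. Substituting into each constraint:
  (1) -2(-5) - 2(0) + 2(-1) = 8 ✓
  (2) 0 > -1 ✓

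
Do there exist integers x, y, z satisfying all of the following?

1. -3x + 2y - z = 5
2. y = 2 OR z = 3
Yes

Take x = -1, y = 2, z = 2. Substituting into each constraint:
  (1) -3(-1) + 2(2) + (-2) = 5 ✓
  (2) y = 2, target 2 ✓ (first branch holds)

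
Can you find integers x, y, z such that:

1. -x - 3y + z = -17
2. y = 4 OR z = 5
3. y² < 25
Yes

Take x = 22, y = 0, z = 5. Substituting into each constraint:
  (1) (-22) - 3(0) + 5 = -17 ✓
  (2) z = 5, target 5 ✓ (second branch holds)
  (3) y² = (0)² = 0, and 0 < 25 ✓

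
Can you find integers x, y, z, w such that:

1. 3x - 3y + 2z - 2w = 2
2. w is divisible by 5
Yes

Take x = 0, y = 0, z = 1, w = 0. Substituting into each constraint:
  (1) 3(0) - 3(0) + 2(1) - 2(0) = 2 ✓
  (2) 0 = 5 × 0, remainder 0 ✓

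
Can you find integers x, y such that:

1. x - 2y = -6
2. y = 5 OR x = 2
Yes

Take x = 4, y = 5. Substituting into each constraint:
  (1) 4 - 2(5) = -6 ✓
  (2) y = 5, target 5 ✓ (first branch holds)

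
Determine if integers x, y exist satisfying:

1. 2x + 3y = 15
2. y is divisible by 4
No

The full constraint system is jointly infeasible over the integers. Each constraint and what it forces:

  - 2x + 3y = 15: is a linear equation tying the variables together
  - y is divisible by 4: restricts y to multiples of 4

Modular obstruction: writing y = 4y', every remaining term of the linear equation is divisible by 2, so the left side is ≡ 0 (mod 2); but the right side 15 ≡ 1 (mod 2). No integers can satisfy it.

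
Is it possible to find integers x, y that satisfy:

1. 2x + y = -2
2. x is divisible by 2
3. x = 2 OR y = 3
Yes

Take x = 2, y = -6. Substituting into each constraint:
  (1) 2(2) + (-6) = -2 ✓
  (2) 2 = 2 × 1, remainder 0 ✓
  (3) x = 2, target 2 ✓ (first branch holds)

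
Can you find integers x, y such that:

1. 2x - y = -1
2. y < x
Yes

Take x = -2, y = -3. Substituting into each constraint:
  (1) 2(-2) + 3 = -1 ✓
  (2) -3 < -2 ✓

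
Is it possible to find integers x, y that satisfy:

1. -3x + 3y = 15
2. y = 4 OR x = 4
Yes

Take x = -1, y = 4. Substituting into each constraint:
  (1) -3(-1) + 3(4) = 15 ✓
  (2) y = 4, target 4 ✓ (first branch holds)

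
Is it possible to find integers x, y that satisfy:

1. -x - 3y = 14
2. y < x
Yes

Take x = -2, y = -4. Substituting into each constraint:
  (1) 2 - 3(-4) = 14 ✓
  (2) -4 < -2 ✓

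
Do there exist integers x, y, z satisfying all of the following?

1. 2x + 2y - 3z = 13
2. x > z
Yes

Take x = 0, y = 5, z = -1. Substituting into each constraint:
  (1) 2(0) + 2(5) - 3(-1) = 13 ✓
  (2) 0 > -1 ✓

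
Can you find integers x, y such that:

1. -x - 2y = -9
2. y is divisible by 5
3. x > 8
Yes

Take x = 9, y = 0. Substituting into each constraint:
  (1) (-9) - 2(0) = -9 ✓
  (2) 0 = 5 × 0, remainder 0 ✓
  (3) 9 > 8 ✓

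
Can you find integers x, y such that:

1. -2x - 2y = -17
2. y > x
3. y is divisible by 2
No

Even the single constraint (-2x - 2y = -17) is infeasible over the integers.

  - -2x - 2y = -17: every term on the left is divisible by 2, so the LHS ≡ 0 (mod 2), but the RHS -17 is not — no integer solution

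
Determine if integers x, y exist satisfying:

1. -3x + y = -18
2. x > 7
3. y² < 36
No

The full constraint system is jointly infeasible over the integers. Each constraint and what it forces:

  - -3x + y = -18: is a linear equation tying the variables together
  - x > 7: bounds one variable relative to a constant
  - y² < 36: restricts y to |y| ≤ 5

Range argument: with x ∈ [8, ∞], y ∈ [-5, 5], the left side of the equation is at most -19, but the right side is -18 > -19. No integer solution exists.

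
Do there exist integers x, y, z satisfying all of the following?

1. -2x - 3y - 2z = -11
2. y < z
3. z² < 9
Yes

Take x = 7, y = -1, z = 0. Substituting into each constraint:
  (1) -2(7) - 3(-1) - 2(0) = -11 ✓
  (2) -1 < 0 ✓
  (3) z² = (0)² = 0, and 0 < 9 ✓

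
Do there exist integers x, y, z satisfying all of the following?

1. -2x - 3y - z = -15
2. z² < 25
Yes

Take x = 0, y = 5, z = 0. Substituting into each constraint:
  (1) -2(0) - 3(5) + 0 = -15 ✓
  (2) z² = (0)² = 0, and 0 < 25 ✓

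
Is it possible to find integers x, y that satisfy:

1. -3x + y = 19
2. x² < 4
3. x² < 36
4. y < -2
No

A contradictory subset is {-3x + y = 19, x² < 4, y < -2}. No integer assignment can satisfy these jointly:

  - -3x + y = 19: is a linear equation tying the variables together
  - x² < 4: restricts x to |x| ≤ 1
  - y < -2: bounds one variable relative to a constant

Range argument: with x ∈ [-1, 1], y ∈ [−∞, -3], the left side of the equation is at most 0, but the right side is 19 > 0. No integer solution exists.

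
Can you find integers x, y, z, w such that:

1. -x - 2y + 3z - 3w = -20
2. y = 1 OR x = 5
Yes

Take x = 0, y = 1, z = -6, w = 0. Substituting into each constraint:
  (1) 0 - 2(1) + 3(-6) - 3(0) = -20 ✓
  (2) y = 1, target 1 ✓ (first branch holds)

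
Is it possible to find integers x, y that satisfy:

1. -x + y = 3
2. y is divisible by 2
Yes

Take x = -3, y = 0. Substituting into each constraint:
  (1) 3 + 0 = 3 ✓
  (2) 0 = 2 × 0, remainder 0 ✓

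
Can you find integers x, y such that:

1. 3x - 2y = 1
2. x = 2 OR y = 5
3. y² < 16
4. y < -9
No

A contradictory subset is {3x - 2y = 1, x = 2 OR y = 5, y < -9}. No integer assignment can satisfy these jointly:

  - 3x - 2y = 1: is a linear equation tying the variables together
  - x = 2 OR y = 5: forces a choice: either x = 2 or y = 5
  - y < -9: bounds one variable relative to a constant

Split on the disjunction (x = 2 OR y = 5):
  • If x = 2: with x = 2, every remaining term of the linear equation is divisible by 2, so the left side is ≡ 0 (mod 2); but the right side -5 ≡ 1 (mod 2). No integers can satisfy it.
  • If y = 5: this contradicts the bound y ≤ -10.
Both branches are infeasible, so the system has no integer solution.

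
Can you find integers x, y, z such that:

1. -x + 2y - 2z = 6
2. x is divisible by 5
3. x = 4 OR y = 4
Yes

Take x = 0, y = 4, z = 1. Substituting into each constraint:
  (1) 0 + 2(4) - 2(1) = 6 ✓
  (2) 0 = 5 × 0, remainder 0 ✓
  (3) y = 4, target 4 ✓ (second branch holds)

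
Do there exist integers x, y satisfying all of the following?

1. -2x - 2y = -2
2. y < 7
Yes

Take x = 0, y = 1. Substituting into each constraint:
  (1) -2(0) - 2(1) = -2 ✓
  (2) 1 < 7 ✓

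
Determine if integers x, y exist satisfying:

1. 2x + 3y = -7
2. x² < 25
Yes

Take x = -2, y = -1. Substituting into each constraint:
  (1) 2(-2) + 3(-1) = -7 ✓
  (2) x² = (-2)² = 4, and 4 < 25 ✓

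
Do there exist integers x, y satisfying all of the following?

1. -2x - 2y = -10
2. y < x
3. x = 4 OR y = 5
Yes

Take x = 4, y = 1. Substituting into each constraint:
  (1) -2(4) - 2(1) = -10 ✓
  (2) 1 < 4 ✓
  (3) x = 4, target 4 ✓ (first branch holds)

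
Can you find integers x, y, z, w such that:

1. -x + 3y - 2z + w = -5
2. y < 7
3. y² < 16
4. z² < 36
Yes

Take x = 0, y = 0, z = 0, w = -5. Substituting into each constraint:
  (1) 0 + 3(0) - 2(0) + (-5) = -5 ✓
  (2) 0 < 7 ✓
  (3) y² = (0)² = 0, and 0 < 16 ✓
  (4) z² = (0)² = 0, and 0 < 36 ✓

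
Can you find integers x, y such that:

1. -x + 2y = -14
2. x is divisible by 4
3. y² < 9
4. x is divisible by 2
Yes

Take x = 16, y = 1. Substituting into each constraint:
  (1) (-16) + 2(1) = -14 ✓
  (2) 16 = 4 × 4, remainder 0 ✓
  (3) y² = (1)² = 1, and 1 < 9 ✓
  (4) 16 = 2 × 8, remainder 0 ✓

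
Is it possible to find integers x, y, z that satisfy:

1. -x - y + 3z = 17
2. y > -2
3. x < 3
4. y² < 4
Yes

Take x = -17, y = 0, z = 0. Substituting into each constraint:
  (1) 17 + 0 + 3(0) = 17 ✓
  (2) 0 > -2 ✓
  (3) -17 < 3 ✓
  (4) y² = (0)² = 0, and 0 < 4 ✓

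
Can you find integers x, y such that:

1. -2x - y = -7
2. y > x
Yes

Take x = 2, y = 3. Substituting into each constraint:
  (1) -2(2) + (-3) = -7 ✓
  (2) 3 > 2 ✓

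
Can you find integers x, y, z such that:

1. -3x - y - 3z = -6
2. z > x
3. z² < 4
Yes

Take x = -1, y = 9, z = 0. Substituting into each constraint:
  (1) -3(-1) + (-9) - 3(0) = -6 ✓
  (2) 0 > -1 ✓
  (3) z² = (0)² = 0, and 0 < 4 ✓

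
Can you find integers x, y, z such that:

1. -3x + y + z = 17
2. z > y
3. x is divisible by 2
Yes

Take x = -4, y = 2, z = 3. Substituting into each constraint:
  (1) -3(-4) + 2 + 3 = 17 ✓
  (2) 3 > 2 ✓
  (3) -4 = 2 × -2, remainder 0 ✓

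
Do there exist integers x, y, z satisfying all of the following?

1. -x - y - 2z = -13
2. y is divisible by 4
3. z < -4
Yes

Take x = 23, y = 0, z = -5. Substituting into each constraint:
  (1) (-23) + 0 - 2(-5) = -13 ✓
  (2) 0 = 4 × 0, remainder 0 ✓
  (3) -5 < -4 ✓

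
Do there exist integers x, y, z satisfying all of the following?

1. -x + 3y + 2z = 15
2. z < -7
Yes

Take x = 0, y = 11, z = -9. Substituting into each constraint:
  (1) 0 + 3(11) + 2(-9) = 15 ✓
  (2) -9 < -7 ✓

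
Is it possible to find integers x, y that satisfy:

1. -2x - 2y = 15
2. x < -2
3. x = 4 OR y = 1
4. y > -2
No

Even the single constraint (-2x - 2y = 15) is infeasible over the integers.

  - -2x - 2y = 15: every term on the left is divisible by 2, so the LHS ≡ 0 (mod 2), but the RHS 15 is not — no integer solution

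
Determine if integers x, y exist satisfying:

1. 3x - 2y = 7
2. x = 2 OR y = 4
Yes

Take x = 5, y = 4. Substituting into each constraint:
  (1) 3(5) - 2(4) = 7 ✓
  (2) y = 4, target 4 ✓ (second branch holds)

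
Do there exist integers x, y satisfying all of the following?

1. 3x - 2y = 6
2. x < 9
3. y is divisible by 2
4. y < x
Yes

Take x = 2, y = 0. Substituting into each constraint:
  (1) 3(2) - 2(0) = 6 ✓
  (2) 2 < 9 ✓
  (3) 0 = 2 × 0, remainder 0 ✓
  (4) 0 < 2 ✓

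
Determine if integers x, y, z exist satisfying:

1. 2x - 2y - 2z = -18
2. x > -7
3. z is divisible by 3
Yes

Take x = -6, y = 3, z = 0. Substituting into each constraint:
  (1) 2(-6) - 2(3) - 2(0) = -18 ✓
  (2) -6 > -7 ✓
  (3) 0 = 3 × 0, remainder 0 ✓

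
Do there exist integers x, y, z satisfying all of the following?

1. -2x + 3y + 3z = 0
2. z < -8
Yes

Take x = -12, y = 1, z = -9. Substituting into each constraint:
  (1) -2(-12) + 3(1) + 3(-9) = 0 ✓
  (2) -9 < -8 ✓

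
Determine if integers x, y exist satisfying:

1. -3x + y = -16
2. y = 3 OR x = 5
Yes

Take x = 5, y = -1. Substituting into each constraint:
  (1) -3(5) + (-1) = -16 ✓
  (2) x = 5, target 5 ✓ (second branch holds)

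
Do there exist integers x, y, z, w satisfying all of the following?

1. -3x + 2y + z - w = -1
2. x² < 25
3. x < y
Yes

Take x = 0, y = 1, z = -3, w = 0. Substituting into each constraint:
  (1) -3(0) + 2(1) + (-3) + 0 = -1 ✓
  (2) x² = (0)² = 0, and 0 < 25 ✓
  (3) 0 < 1 ✓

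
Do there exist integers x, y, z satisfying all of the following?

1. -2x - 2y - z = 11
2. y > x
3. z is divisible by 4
No

A contradictory subset is {-2x - 2y - z = 11, z is divisible by 4}. No integer assignment can satisfy these jointly:

  - -2x - 2y - z = 11: is a linear equation tying the variables together
  - z is divisible by 4: restricts z to multiples of 4

Modular obstruction: writing z = 4z', every remaining term of the linear equation is divisible by 2, so the left side is ≡ 0 (mod 2); but the right side 11 ≡ 1 (mod 2). No integers can satisfy it.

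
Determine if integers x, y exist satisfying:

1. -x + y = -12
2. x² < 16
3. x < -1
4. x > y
Yes

Take x = -2, y = -14. Substituting into each constraint:
  (1) 2 + (-14) = -12 ✓
  (2) x² = (-2)² = 4, and 4 < 16 ✓
  (3) -2 < -1 ✓
  (4) -2 > -14 ✓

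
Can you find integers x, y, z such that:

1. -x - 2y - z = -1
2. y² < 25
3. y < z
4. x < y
Yes

Take x = -1, y = 0, z = 2. Substituting into each constraint:
  (1) 1 - 2(0) + (-2) = -1 ✓
  (2) y² = (0)² = 0, and 0 < 25 ✓
  (3) 0 < 2 ✓
  (4) -1 < 0 ✓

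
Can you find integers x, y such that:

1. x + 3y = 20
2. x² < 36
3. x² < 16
Yes

Take x = 2, y = 6. Substituting into each constraint:
  (1) 2 + 3(6) = 20 ✓
  (2) x² = (2)² = 4, and 4 < 36 ✓
  (3) x² = (2)² = 4, and 4 < 16 ✓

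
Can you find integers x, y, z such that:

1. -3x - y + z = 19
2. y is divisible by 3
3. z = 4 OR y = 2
Yes

Take x = -6, y = 3, z = 4. Substituting into each constraint:
  (1) -3(-6) + (-3) + 4 = 19 ✓
  (2) 3 = 3 × 1, remainder 0 ✓
  (3) z = 4, target 4 ✓ (first branch holds)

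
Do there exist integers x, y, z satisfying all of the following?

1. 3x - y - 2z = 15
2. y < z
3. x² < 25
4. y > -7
Yes

Take x = 4, y = -3, z = 0. Substituting into each constraint:
  (1) 3(4) + 3 - 2(0) = 15 ✓
  (2) -3 < 0 ✓
  (3) x² = (4)² = 16, and 16 < 25 ✓
  (4) -3 > -7 ✓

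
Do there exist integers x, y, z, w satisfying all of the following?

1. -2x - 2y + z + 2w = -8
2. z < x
Yes

Take x = 1, y = 0, z = 0, w = -3. Substituting into each constraint:
  (1) -2(1) - 2(0) + 0 + 2(-3) = -8 ✓
  (2) 0 < 1 ✓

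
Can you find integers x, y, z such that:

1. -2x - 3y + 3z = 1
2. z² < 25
Yes

Take x = 1, y = 0, z = 1. Substituting into each constraint:
  (1) -2(1) - 3(0) + 3(1) = 1 ✓
  (2) z² = (1)² = 1, and 1 < 25 ✓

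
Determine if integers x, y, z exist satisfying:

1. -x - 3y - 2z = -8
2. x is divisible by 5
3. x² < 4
Yes

Take x = 0, y = 2, z = 1. Substituting into each constraint:
  (1) 0 - 3(2) - 2(1) = -8 ✓
  (2) 0 = 5 × 0, remainder 0 ✓
  (3) x² = (0)² = 0, and 0 < 4 ✓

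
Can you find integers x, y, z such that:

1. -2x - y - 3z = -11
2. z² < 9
Yes

Take x = 0, y = 11, z = 0. Substituting into each constraint:
  (1) -2(0) + (-11) - 3(0) = -11 ✓
  (2) z² = (0)² = 0, and 0 < 9 ✓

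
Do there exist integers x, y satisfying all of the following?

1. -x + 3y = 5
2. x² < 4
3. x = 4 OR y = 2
Yes

Take x = 1, y = 2. Substituting into each constraint:
  (1) (-1) + 3(2) = 5 ✓
  (2) x² = (1)² = 1, and 1 < 4 ✓
  (3) y = 2, target 2 ✓ (second branch holds)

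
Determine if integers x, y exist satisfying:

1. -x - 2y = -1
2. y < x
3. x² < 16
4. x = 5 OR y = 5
No

The full constraint system is jointly infeasible over the integers. Each constraint and what it forces:

  - -x - 2y = -1: is a linear equation tying the variables together
  - y < x: bounds one variable relative to another variable
  - x² < 16: restricts x to |x| ≤ 3
  - x = 5 OR y = 5: forces a choice: either x = 5 or y = 5

Split on the disjunction (x = 5 OR y = 5):
  • If x = 5: this contradicts x² < 16, which requires |x| ≤ 3.
  • If y = 5: the equation forces x = -9, but x² < 16 requires |x| ≤ 3.
Both branches are infeasible, so the system has no integer solution.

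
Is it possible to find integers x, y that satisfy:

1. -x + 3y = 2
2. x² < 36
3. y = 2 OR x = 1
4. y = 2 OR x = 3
Yes

Take x = 4, y = 2. Substituting into each constraint:
  (1) (-4) + 3(2) = 2 ✓
  (2) x² = (4)² = 16, and 16 < 36 ✓
  (3) y = 2, target 2 ✓ (first branch holds)
  (4) y = 2, target 2 ✓ (first branch holds)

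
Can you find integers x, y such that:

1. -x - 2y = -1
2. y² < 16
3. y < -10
No

A contradictory subset is {y² < 16, y < -10}. No integer assignment can satisfy these jointly:

  - y² < 16: restricts y to |y| ≤ 3
  - y < -10: bounds one variable relative to a constant

Direct contradiction: the bounds on y require y ≥ -3 and y ≤ -11 simultaneously, which is empty.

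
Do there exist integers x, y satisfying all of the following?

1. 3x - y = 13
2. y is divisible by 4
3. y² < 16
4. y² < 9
No

A contradictory subset is {3x - y = 13, y is divisible by 4, y² < 9}. No integer assignment can satisfy these jointly:

  - 3x - y = 13: is a linear equation tying the variables together
  - y is divisible by 4: restricts y to multiples of 4
  - y² < 9: restricts y to |y| ≤ 2

The bounds confine y to {0} with 4 | y. For each value, substitute into the equation:
  • y = 0: the equation gives 3x = 13, so x would not be an integer.
Every case fails, so no integer solution exists.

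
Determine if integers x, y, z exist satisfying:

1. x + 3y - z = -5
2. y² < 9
Yes

Take x = 1, y = -2, z = 0. Substituting into each constraint:
  (1) 1 + 3(-2) + 0 = -5 ✓
  (2) y² = (-2)² = 4, and 4 < 9 ✓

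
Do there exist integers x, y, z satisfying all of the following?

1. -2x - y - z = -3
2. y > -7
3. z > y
Yes

Take x = 2, y = -1, z = 0. Substituting into each constraint:
  (1) -2(2) + 1 + 0 = -3 ✓
  (2) -1 > -7 ✓
  (3) 0 > -1 ✓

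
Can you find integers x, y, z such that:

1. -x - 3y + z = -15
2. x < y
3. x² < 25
Yes

Take x = -1, y = 0, z = -16. Substituting into each constraint:
  (1) 1 - 3(0) + (-16) = -15 ✓
  (2) -1 < 0 ✓
  (3) x² = (-1)² = 1, and 1 < 25 ✓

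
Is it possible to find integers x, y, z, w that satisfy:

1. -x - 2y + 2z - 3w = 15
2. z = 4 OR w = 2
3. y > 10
Yes

Take x = -29, y = 11, z = 4, w = 0. Substituting into each constraint:
  (1) 29 - 2(11) + 2(4) - 3(0) = 15 ✓
  (2) z = 4, target 4 ✓ (first branch holds)
  (3) 11 > 10 ✓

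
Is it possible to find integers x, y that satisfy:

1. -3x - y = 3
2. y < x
Yes

Take x = 0, y = -3. Substituting into each constraint:
  (1) -3(0) + 3 = 3 ✓
  (2) -3 < 0 ✓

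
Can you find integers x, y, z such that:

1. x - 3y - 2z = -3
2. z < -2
Yes

Take x = -9, y = 0, z = -3. Substituting into each constraint:
  (1) (-9) - 3(0) - 2(-3) = -3 ✓
  (2) -3 < -2 ✓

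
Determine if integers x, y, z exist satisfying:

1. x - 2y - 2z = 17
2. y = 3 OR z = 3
Yes

Take x = 31, y = 3, z = 4. Substituting into each constraint:
  (1) 31 - 2(3) - 2(4) = 17 ✓
  (2) y = 3, target 3 ✓ (first branch holds)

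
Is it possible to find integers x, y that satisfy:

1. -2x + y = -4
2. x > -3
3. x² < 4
Yes

Take x = 0, y = -4. Substituting into each constraint:
  (1) -2(0) + (-4) = -4 ✓
  (2) 0 > -3 ✓
  (3) x² = (0)² = 0, and 0 < 4 ✓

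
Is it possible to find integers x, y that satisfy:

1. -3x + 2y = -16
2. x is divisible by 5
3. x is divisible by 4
Yes

Take x = 0, y = -8. Substituting into each constraint:
  (1) -3(0) + 2(-8) = -16 ✓
  (2) 0 = 5 × 0, remainder 0 ✓
  (3) 0 = 4 × 0, remainder 0 ✓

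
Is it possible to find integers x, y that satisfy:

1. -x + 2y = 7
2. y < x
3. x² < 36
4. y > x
No

A contradictory subset is {y < x, y > x}. No integer assignment can satisfy these jointly:

  - y < x: bounds one variable relative to another variable
  - y > x: bounds one variable relative to another variable

Direct contradiction: x > y and y > x cannot both hold.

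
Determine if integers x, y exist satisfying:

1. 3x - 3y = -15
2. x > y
No

The full constraint system is jointly infeasible over the integers. Each constraint and what it forces:

  - 3x - 3y = -15: is a linear equation tying the variables together
  - x > y: bounds one variable relative to another variable

From the equation, x − y = -5, i.e. x − y = -5; but x > y requires x − y ≥ 1. Contradiction.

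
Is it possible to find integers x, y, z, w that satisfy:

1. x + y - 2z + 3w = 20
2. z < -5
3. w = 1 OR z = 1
Yes

Take x = 1, y = 0, z = -8, w = 1. Substituting into each constraint:
  (1) 1 + 0 - 2(-8) + 3(1) = 20 ✓
  (2) -8 < -5 ✓
  (3) w = 1, target 1 ✓ (first branch holds)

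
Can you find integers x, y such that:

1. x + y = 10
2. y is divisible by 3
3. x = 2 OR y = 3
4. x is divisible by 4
No

A contradictory subset is {x + y = 10, x = 2 OR y = 3, x is divisible by 4}. No integer assignment can satisfy these jointly:

  - x + y = 10: is a linear equation tying the variables together
  - x = 2 OR y = 3: forces a choice: either x = 2 or y = 3
  - x is divisible by 4: restricts x to multiples of 4

Split on the disjunction (x = 2 OR y = 3):
  • If x = 2: this contradicts the divisibility constraint — 2 is not a multiple of 4.
  • If y = 3: with y = 3, writing x = 4x', every remaining term of the linear equation is divisible by 4, so the left side is ≡ 0 (mod 4); but the right side 7 ≡ 3 (mod 4). No integers can satisfy it.
Both branches are infeasible, so the system has no integer solution.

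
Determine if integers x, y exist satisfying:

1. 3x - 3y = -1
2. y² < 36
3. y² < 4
No

Even the single constraint (3x - 3y = -1) is infeasible over the integers.

  - 3x - 3y = -1: every term on the left is divisible by 3, so the LHS ≡ 0 (mod 3), but the RHS -1 is not — no integer solution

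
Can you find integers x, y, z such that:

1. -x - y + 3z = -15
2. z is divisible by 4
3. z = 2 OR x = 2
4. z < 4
Yes

Take x = 2, y = 13, z = 0. Substituting into each constraint:
  (1) (-2) + (-13) + 3(0) = -15 ✓
  (2) 0 = 4 × 0, remainder 0 ✓
  (3) x = 2, target 2 ✓ (second branch holds)
  (4) 0 < 4 ✓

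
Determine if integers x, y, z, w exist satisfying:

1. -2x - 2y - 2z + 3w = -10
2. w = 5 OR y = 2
Yes

Take x = 0, y = 2, z = 3, w = 0. Substituting into each constraint:
  (1) -2(0) - 2(2) - 2(3) + 3(0) = -10 ✓
  (2) y = 2, target 2 ✓ (second branch holds)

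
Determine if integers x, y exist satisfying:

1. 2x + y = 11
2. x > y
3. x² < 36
Yes

Take x = 4, y = 3. Substituting into each constraint:
  (1) 2(4) + 3 = 11 ✓
  (2) 4 > 3 ✓
  (3) x² = (4)² = 16, and 16 < 36 ✓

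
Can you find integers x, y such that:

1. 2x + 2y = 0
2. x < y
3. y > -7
Yes

Take x = -1, y = 1. Substituting into each constraint:
  (1) 2(-1) + 2(1) = 0 ✓
  (2) -1 < 1 ✓
  (3) 1 > -7 ✓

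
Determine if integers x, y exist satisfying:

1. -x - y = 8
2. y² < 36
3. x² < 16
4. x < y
No

A contradictory subset is {-x - y = 8, x² < 16, x < y}. No integer assignment can satisfy these jointly:

  - -x - y = 8: is a linear equation tying the variables together
  - x² < 16: restricts x to |x| ≤ 3
  - x < y: bounds one variable relative to another variable

Propagating the comparison: y > x and x ≥ -3 give y ≥ -2. Range argument: with x ∈ [-3, 3], y ∈ [-2, ∞], the left side of the equation is at most 5, but the right side is 8 > 5. No integer solution exists.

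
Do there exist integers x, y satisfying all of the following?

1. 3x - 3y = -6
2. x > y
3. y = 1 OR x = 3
No

A contradictory subset is {3x - 3y = -6, x > y}. No integer assignment can satisfy these jointly:

  - 3x - 3y = -6: is a linear equation tying the variables together
  - x > y: bounds one variable relative to another variable

From the equation, x − y = -2, i.e. x − y = -2; but x > y requires x − y ≥ 1. Contradiction.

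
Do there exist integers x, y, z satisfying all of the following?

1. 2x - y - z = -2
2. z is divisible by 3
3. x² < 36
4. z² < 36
Yes

Take x = 0, y = 2, z = 0. Substituting into each constraint:
  (1) 2(0) + (-2) + 0 = -2 ✓
  (2) 0 = 3 × 0, remainder 0 ✓
  (3) x² = (0)² = 0, and 0 < 36 ✓
  (4) z² = (0)² = 0, and 0 < 36 ✓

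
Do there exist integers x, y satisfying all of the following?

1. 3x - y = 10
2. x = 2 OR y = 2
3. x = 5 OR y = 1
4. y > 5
No

A contradictory subset is {3x - y = 10, x = 5 OR y = 1, y > 5}. No integer assignment can satisfy these jointly:

  - 3x - y = 10: is a linear equation tying the variables together
  - x = 5 OR y = 1: forces a choice: either x = 5 or y = 1
  - y > 5: bounds one variable relative to a constant

Split on the disjunction (x = 5 OR y = 1):
  • If x = 5: the equation forces y = 5, which contradicts the bound y ≥ 6.
  • If y = 1: this contradicts the bound y ≥ 6.
Both branches are infeasible, so the system has no integer solution.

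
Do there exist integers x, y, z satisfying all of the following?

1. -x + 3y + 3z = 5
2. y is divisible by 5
Yes

Take x = 1, y = 0, z = 2. Substituting into each constraint:
  (1) (-1) + 3(0) + 3(2) = 5 ✓
  (2) 0 = 5 × 0, remainder 0 ✓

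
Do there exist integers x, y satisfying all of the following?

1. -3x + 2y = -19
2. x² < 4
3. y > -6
No

The full constraint system is jointly infeasible over the integers. Each constraint and what it forces:

  - -3x + 2y = -19: is a linear equation tying the variables together
  - x² < 4: restricts x to |x| ≤ 1
  - y > -6: bounds one variable relative to a constant

Range argument: with x ∈ [-1, 1], y ∈ [-5, ∞], the left side of the equation is at least -13, but the right side is -19 < -13. No integer solution exists.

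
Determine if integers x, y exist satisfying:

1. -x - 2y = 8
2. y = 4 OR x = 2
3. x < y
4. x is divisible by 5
No

The full constraint system is jointly infeasible over the integers. Each constraint and what it forces:

  - -x - 2y = 8: is a linear equation tying the variables together
  - y = 4 OR x = 2: forces a choice: either y = 4 or x = 2
  - x < y: bounds one variable relative to another variable
  - x is divisible by 5: restricts x to multiples of 5

Split on the disjunction (y = 4 OR x = 2):
  • If y = 4: with y = 4, writing x = 5x', every remaining term of the linear equation is divisible by 5, so the left side is ≡ 0 (mod 5); but the right side 16 ≡ 1 (mod 5). No integers can satisfy it.
  • If x = 2: this contradicts the divisibility constraint — 2 is not a multiple of 5.
Both branches are infeasible, so the system has no integer solution.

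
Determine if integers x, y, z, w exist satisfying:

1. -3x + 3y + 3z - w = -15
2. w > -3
Yes

Take x = 0, y = 0, z = 0, w = 15. Substituting into each constraint:
  (1) -3(0) + 3(0) + 3(0) + (-15) = -15 ✓
  (2) 15 > -3 ✓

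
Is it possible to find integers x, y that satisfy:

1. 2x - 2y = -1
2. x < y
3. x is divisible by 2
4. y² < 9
No

Even the single constraint (2x - 2y = -1) is infeasible over the integers.

  - 2x - 2y = -1: every term on the left is divisible by 2, so the LHS ≡ 0 (mod 2), but the RHS -1 is not — no integer solution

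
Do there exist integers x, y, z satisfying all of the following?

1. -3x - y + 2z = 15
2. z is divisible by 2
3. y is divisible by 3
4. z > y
Yes

Take x = 1, y = -18, z = 0. Substituting into each constraint:
  (1) -3(1) + 18 + 2(0) = 15 ✓
  (2) 0 = 2 × 0, remainder 0 ✓
  (3) -18 = 3 × -6, remainder 0 ✓
  (4) 0 > -18 ✓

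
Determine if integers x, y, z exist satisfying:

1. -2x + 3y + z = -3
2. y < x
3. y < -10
Yes

Take x = 0, y = -11, z = 30. Substituting into each constraint:
  (1) -2(0) + 3(-11) + 30 = -3 ✓
  (2) -11 < 0 ✓
  (3) -11 < -10 ✓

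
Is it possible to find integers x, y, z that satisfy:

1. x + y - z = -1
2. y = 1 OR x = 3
Yes

Take x = -2, y = 1, z = 0. Substituting into each constraint:
  (1) (-2) + 1 + 0 = -1 ✓
  (2) y = 1, target 1 ✓ (first branch holds)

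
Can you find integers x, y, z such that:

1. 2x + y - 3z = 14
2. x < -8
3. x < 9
Yes

Take x = -9, y = 2, z = -10. Substituting into each constraint:
  (1) 2(-9) + 2 - 3(-10) = 14 ✓
  (2) -9 < -8 ✓
  (3) -9 < 9 ✓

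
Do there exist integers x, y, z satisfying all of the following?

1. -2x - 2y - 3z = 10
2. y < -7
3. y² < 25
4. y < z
No

A contradictory subset is {y < -7, y² < 25}. No integer assignment can satisfy these jointly:

  - y < -7: bounds one variable relative to a constant
  - y² < 25: restricts y to |y| ≤ 4

Direct contradiction: the bounds on y require y ≥ -4 and y ≤ -8 simultaneously, which is empty.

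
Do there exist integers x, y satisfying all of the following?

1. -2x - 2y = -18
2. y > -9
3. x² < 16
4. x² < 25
Yes

Take x = 0, y = 9. Substituting into each constraint:
  (1) -2(0) - 2(9) = -18 ✓
  (2) 9 > -9 ✓
  (3) x² = (0)² = 0, and 0 < 16 ✓
  (4) x² = (0)² = 0, and 0 < 25 ✓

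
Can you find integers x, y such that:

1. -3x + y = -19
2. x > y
Yes

Take x = 9, y = 8. Substituting into each constraint:
  (1) -3(9) + 8 = -19 ✓
  (2) 9 > 8 ✓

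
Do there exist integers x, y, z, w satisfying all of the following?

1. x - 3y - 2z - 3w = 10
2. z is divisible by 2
Yes

Take x = 10, y = 0, z = 0, w = 0. Substituting into each constraint:
  (1) 10 - 3(0) - 2(0) - 3(0) = 10 ✓
  (2) 0 = 2 × 0, remainder 0 ✓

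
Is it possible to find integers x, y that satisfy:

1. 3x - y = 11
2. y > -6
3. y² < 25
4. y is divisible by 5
No

A contradictory subset is {3x - y = 11, y² < 25, y is divisible by 5}. No integer assignment can satisfy these jointly:

  - 3x - y = 11: is a linear equation tying the variables together
  - y² < 25: restricts y to |y| ≤ 4
  - y is divisible by 5: restricts y to multiples of 5

The bounds confine y to {0} with 5 | y. For each value, substitute into the equation:
  • y = 0: the equation gives 3x = 11, so x would not be an integer.
Every case fails, so no integer solution exists.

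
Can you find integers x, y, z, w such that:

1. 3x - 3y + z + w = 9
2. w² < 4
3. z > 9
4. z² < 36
No

A contradictory subset is {z > 9, z² < 36}. No integer assignment can satisfy these jointly:

  - z > 9: bounds one variable relative to a constant
  - z² < 36: restricts z to |z| ≤ 5

Direct contradiction: the bounds on z require z ≥ 10 and z ≤ 5 simultaneously, which is empty.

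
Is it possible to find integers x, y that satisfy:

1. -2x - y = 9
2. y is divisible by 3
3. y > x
Yes

Take x = -6, y = 3. Substituting into each constraint:
  (1) -2(-6) + (-3) = 9 ✓
  (2) 3 = 3 × 1, remainder 0 ✓
  (3) 3 > -6 ✓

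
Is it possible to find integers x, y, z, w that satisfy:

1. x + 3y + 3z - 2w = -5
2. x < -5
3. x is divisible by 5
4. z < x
Yes

Take x = -10, y = 12, z = -11, w = -1. Substituting into each constraint:
  (1) (-10) + 3(12) + 3(-11) - 2(-1) = -5 ✓
  (2) -10 < -5 ✓
  (3) -10 = 5 × -2, remainder 0 ✓
  (4) -11 < -10 ✓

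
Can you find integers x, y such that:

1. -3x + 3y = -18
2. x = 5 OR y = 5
Yes

Take x = 5, y = -1. Substituting into each constraint:
  (1) -3(5) + 3(-1) = -18 ✓
  (2) x = 5, target 5 ✓ (first branch holds)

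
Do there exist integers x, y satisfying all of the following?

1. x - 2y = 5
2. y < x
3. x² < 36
Yes

Take x = -3, y = -4. Substituting into each constraint:
  (1) (-3) - 2(-4) = 5 ✓
  (2) -4 < -3 ✓
  (3) x² = (-3)² = 9, and 9 < 36 ✓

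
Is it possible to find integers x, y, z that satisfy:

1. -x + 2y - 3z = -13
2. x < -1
Yes

Take x = -2, y = -6, z = 1. Substituting into each constraint:
  (1) 2 + 2(-6) - 3(1) = -13 ✓
  (2) -2 < -1 ✓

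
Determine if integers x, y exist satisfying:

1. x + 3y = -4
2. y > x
Yes

Take x = -4, y = 0. Substituting into each constraint:
  (1) (-4) + 3(0) = -4 ✓
  (2) 0 > -4 ✓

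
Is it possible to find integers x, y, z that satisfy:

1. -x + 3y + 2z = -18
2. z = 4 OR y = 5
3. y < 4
Yes

Take x = 26, y = 0, z = 4. Substituting into each constraint:
  (1) (-26) + 3(0) + 2(4) = -18 ✓
  (2) z = 4, target 4 ✓ (first branch holds)
  (3) 0 < 4 ✓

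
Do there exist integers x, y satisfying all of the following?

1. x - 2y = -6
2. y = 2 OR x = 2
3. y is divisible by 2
Yes

Take x = -2, y = 2. Substituting into each constraint:
  (1) (-2) - 2(2) = -6 ✓
  (2) y = 2, target 2 ✓ (first branch holds)
  (3) 2 = 2 × 1, remainder 0 ✓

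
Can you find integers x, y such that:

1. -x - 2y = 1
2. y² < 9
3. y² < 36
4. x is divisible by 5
Yes

Take x = -5, y = 2. Substituting into each constraint:
  (1) 5 - 2(2) = 1 ✓
  (2) y² = (2)² = 4, and 4 < 9 ✓
  (3) y² = (2)² = 4, and 4 < 36 ✓
  (4) -5 = 5 × -1, remainder 0 ✓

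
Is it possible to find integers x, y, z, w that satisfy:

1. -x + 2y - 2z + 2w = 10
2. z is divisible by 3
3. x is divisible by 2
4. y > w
Yes

Take x = 0, y = 0, z = -6, w = -1. Substituting into each constraint:
  (1) 0 + 2(0) - 2(-6) + 2(-1) = 10 ✓
  (2) -6 = 3 × -2, remainder 0 ✓
  (3) 0 = 2 × 0, remainder 0 ✓
  (4) 0 > -1 ✓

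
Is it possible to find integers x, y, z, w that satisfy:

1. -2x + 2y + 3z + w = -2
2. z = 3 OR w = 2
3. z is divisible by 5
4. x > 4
Yes

Take x = 5, y = 3, z = 0, w = 2. Substituting into each constraint:
  (1) -2(5) + 2(3) + 3(0) + 2 = -2 ✓
  (2) w = 2, target 2 ✓ (second branch holds)
  (3) 0 = 5 × 0, remainder 0 ✓
  (4) 5 > 4 ✓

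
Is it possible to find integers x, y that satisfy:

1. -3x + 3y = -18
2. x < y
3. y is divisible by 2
No

A contradictory subset is {-3x + 3y = -18, x < y}. No integer assignment can satisfy these jointly:

  - -3x + 3y = -18: is a linear equation tying the variables together
  - x < y: bounds one variable relative to another variable

From the equation, x − y = 6, i.e. y − x = -6; but y > x requires y − x ≥ 1. Contradiction.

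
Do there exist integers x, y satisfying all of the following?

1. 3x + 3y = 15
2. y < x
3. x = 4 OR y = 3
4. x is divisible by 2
Yes

Take x = 4, y = 1. Substituting into each constraint:
  (1) 3(4) + 3(1) = 15 ✓
  (2) 1 < 4 ✓
  (3) x = 4, target 4 ✓ (first branch holds)
  (4) 4 = 2 × 2, remainder 0 ✓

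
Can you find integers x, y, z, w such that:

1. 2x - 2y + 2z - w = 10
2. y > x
Yes

Take x = 0, y = 1, z = 6, w = 0. Substituting into each constraint:
  (1) 2(0) - 2(1) + 2(6) + 0 = 10 ✓
  (2) 1 > 0 ✓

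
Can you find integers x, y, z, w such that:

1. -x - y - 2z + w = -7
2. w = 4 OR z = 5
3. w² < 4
Yes

Take x = 0, y = -3, z = 5, w = 0. Substituting into each constraint:
  (1) 0 + 3 - 2(5) + 0 = -7 ✓
  (2) z = 5, target 5 ✓ (second branch holds)
  (3) w² = (0)² = 0, and 0 < 4 ✓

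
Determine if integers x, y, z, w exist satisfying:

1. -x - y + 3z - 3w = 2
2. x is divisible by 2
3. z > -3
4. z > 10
Yes

Take x = -2, y = 0, z = 11, w = 11. Substituting into each constraint:
  (1) 2 + 0 + 3(11) - 3(11) = 2 ✓
  (2) -2 = 2 × -1, remainder 0 ✓
  (3) 11 > -3 ✓
  (4) 11 > 10 ✓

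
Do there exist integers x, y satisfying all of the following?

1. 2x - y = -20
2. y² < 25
Yes

Take x = -10, y = 0. Substituting into each constraint:
  (1) 2(-10) + 0 = -20 ✓
  (2) y² = (0)² = 0, and 0 < 25 ✓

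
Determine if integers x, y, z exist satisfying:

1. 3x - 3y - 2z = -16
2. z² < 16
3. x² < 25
Yes

Take x = 0, y = 4, z = 2. Substituting into each constraint:
  (1) 3(0) - 3(4) - 2(2) = -16 ✓
  (2) z² = (2)² = 4, and 4 < 16 ✓
  (3) x² = (0)² = 0, and 0 < 25 ✓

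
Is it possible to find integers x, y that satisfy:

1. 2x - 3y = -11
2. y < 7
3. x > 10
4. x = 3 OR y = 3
No

A contradictory subset is {2x - 3y = -11, y < 7, x > 10}. No integer assignment can satisfy these jointly:

  - 2x - 3y = -11: is a linear equation tying the variables together
  - y < 7: bounds one variable relative to a constant
  - x > 10: bounds one variable relative to a constant

Range argument: with x ∈ [11, ∞], y ∈ [−∞, 6], the left side of the equation is at least 4, but the right side is -11 < 4. No integer solution exists.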